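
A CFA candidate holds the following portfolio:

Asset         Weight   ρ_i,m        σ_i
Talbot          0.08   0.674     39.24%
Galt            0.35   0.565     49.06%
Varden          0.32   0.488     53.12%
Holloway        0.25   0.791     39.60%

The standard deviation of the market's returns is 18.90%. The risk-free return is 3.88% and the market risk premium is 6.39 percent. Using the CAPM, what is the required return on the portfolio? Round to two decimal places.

13.33%

β_Talbot = 0.674 × 39.24% / 18.90% = 1.3994
β_Galt = 0.565 × 49.06% / 18.90% = 1.4666
β_Varden = 0.488 × 53.12% / 18.90% = 1.3716
β_Holloway = 0.791 × 39.60% / 18.90% = 1.6573
β_P = Σ w_i β_i = 0.08×1.3994 + 0.35×1.4666 + 0.32×1.3716 + 0.25×1.6573 = 1.4785
E(R_P) = R_f + β_P × MRP = 3.88% + 1.4785 × 6.39% = 13.33%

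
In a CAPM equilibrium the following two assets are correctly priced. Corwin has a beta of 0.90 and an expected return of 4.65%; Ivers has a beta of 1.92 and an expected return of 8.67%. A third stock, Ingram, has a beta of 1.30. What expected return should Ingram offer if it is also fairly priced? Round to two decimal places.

MRP (SML slope) = (8.67% − 4.65%) / (1.92 − 0.90) = 4.02% / 1.02 = 3.9412%
R_f (intercept) = 4.65% − 0.90 × 3.9412% = 1.1029%
E(R_Ingram) = R_f + β × MRP = 1.1029% + 1.30 × 3.9412% = 6.23%

6.23%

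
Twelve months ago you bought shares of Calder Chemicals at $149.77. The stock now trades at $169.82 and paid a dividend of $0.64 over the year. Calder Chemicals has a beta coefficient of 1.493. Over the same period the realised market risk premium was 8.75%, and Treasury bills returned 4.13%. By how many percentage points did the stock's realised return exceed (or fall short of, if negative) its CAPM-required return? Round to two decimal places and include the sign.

Realised HPR = (P1 + D1 − P0) / P0 = (169.82 + 0.64 − 149.77) / 149.77 = 20.69 / 149.77 = 13.8145%
CAPM required = R_f + β·MRP = 4.13% + 1.493 × 8.75% = 17.19375%
α = realised − required = 13.8145% − 17.19375% = -3.38%

-3.38%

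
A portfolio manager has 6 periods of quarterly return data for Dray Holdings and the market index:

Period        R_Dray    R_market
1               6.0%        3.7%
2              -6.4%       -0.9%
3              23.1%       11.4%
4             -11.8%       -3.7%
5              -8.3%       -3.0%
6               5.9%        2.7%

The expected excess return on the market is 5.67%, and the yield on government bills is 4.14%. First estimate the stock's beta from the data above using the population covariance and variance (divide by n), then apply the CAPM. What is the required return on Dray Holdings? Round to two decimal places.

Mean R_i = (6.0 − 6.4 + 23.1 − 11.8 − 8.3 + 5.9) / 6 = 1.4167%
Mean R_m = (3.7 − 0.9 + 11.4 − 3.7 − 3.0 + 2.7) / 6 = 1.7000%
Σ(R_i − R̄_i)(R_m − R̄_m) = 361.3400  ⇒  Cov = 361.3400 / 6 = 60.2233
Σ(R_m − R̄_m)² = 157.1000  ⇒  Var(R_m) = 157.1000 / 6 = 26.1833
β = Cov / Var(R_m) = 60.2233 / 26.1833 = 2.3001
E(R) = R_f + β × MRP = 4.14% + 2.3001 × 5.67% = 17.18%

17.18%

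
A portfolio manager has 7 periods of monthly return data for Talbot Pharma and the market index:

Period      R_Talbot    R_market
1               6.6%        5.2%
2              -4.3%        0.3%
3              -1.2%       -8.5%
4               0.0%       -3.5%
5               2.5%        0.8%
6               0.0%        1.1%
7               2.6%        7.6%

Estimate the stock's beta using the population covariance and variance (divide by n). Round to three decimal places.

Mean R_i = (6.6 − 4.3 − 1.2 + 0.0 + 2.5 + 0.0 + 2.6) / 7 = 0.8857%
Mean R_m = (5.2 + 0.3 − 8.5 − 3.5 + 0.8 + 1.1 + 7.6) / 7 = 0.4286%
Σ(R_i − R̄_i)(R_m − R̄_m) = 62.3329  ⇒  Cov = 62.3329 / 7 = 8.9047
Σ(R_m − R̄_m)² = 169.9543  ⇒  Var(R_m) = 169.9543 / 7 = 24.2792
β = Cov / Var(R_m) = 8.9047 / 24.2792 = 0.3668

0.367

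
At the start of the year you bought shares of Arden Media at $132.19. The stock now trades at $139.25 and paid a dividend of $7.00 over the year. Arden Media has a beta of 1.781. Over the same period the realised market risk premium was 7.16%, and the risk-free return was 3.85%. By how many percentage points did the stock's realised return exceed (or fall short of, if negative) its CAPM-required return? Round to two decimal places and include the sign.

-5.97%

Realised HPR = (P1 + D1 − P0) / P0 = (139.25 + 7.00 − 132.19) / 132.19 = 14.06 / 132.19 = 10.6362%
CAPM required = R_f + β·MRP = 3.85% + 1.781 × 7.16% = 16.60196%
α = realised − required = 10.6362% − 16.60196% = -5.97%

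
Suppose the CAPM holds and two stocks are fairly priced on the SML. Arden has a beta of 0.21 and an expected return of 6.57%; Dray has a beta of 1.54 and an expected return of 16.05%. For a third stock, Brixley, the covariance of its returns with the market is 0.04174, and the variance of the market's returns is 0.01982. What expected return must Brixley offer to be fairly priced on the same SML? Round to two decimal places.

MRP = (16.05% − 6.57%) / (1.54 − 0.21) = 7.1278%
R_f = 6.57% − 0.21 × 7.1278% = 5.0732%
β_Brixley = Cov / Var(R_m) = 0.04174 / 0.01982 = 2.1060
E(R_Brixley) = R_f + β × MRP = 5.0732% + 2.1060 × 7.1278% = 20.08%

20.08%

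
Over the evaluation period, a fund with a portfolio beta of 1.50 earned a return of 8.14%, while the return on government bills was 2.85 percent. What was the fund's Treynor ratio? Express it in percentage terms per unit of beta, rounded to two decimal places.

3.53%

Treynor = (R_P − R_f) / β_P = (8.14% − 2.85%) / 1.5000 = 5.29% / 1.5000 = 3.53%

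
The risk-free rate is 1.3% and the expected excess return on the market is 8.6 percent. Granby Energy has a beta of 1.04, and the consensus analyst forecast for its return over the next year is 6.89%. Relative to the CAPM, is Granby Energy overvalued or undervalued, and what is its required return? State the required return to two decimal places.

Overvalued; required return 10.24%

Required return = R_f + β·MRP = 1.3% + 1.04 × 8.6% = 10.24%
Forecast 6.89% < required 10.24% → the stock plots below the SML → overvalued.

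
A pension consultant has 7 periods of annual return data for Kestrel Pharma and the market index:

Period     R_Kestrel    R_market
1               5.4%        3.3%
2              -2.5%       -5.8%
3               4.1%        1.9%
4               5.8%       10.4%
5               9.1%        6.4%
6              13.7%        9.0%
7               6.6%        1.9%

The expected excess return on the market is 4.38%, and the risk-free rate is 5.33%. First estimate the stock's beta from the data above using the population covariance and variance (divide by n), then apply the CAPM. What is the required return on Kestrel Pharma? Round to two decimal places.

Mean R_i = (5.4 − 2.5 + 4.1 + 5.8 + 9.1 + 13.7 + 6.6) / 7 = 6.0286%
Mean R_m = (3.3 − 5.8 + 1.9 + 10.4 + 6.4 + 9.0 + 1.9) / 7 = 3.8714%
Σ(R_i − R̄_i)(R_m − R̄_m) = 131.1357  ⇒  Cov = 131.1357 / 7 = 18.7337
Σ(R_m − R̄_m)² = 176.9543  ⇒  Var(R_m) = 176.9543 / 7 = 25.2792
β = Cov / Var(R_m) = 18.7337 / 25.2792 = 0.7411
E(R) = R_f + β × MRP = 5.33% + 0.7411 × 4.38% = 8.58%

8.58%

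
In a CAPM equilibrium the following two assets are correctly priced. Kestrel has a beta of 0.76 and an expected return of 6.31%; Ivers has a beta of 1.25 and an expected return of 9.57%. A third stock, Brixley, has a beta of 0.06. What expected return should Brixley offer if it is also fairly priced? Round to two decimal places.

MRP (SML slope) = (9.57% − 6.31%) / (1.25 − 0.76) = 3.26% / 0.49 = 6.6531%
R_f (intercept) = 6.31% − 0.76 × 6.6531% = 1.2536%
E(R_Brixley) = R_f + β × MRP = 1.2536% + 0.06 × 6.6531% = 1.65%

1.65%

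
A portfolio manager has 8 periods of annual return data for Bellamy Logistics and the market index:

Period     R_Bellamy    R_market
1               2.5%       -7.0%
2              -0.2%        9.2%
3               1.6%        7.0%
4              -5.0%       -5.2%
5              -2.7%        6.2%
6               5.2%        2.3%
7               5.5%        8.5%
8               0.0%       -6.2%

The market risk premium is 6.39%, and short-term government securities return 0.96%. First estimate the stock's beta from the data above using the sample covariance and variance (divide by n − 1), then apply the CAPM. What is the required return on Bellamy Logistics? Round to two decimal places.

Mean R_i = (2.5 − 0.2 + 1.6 − 5.0 − 2.7 + 5.2 + 5.5 + 0.0) / 8 = 0.8625%
Mean R_m = (-7.0 + 9.2 + 7.0 − 5.2 + 6.2 + 2.3 + 8.5 − 6.2) / 8 = 1.8500%
Σ(R_i − R̄_i)(R_m − R̄_m) = 47.0650  ⇒  Cov = 47.0650 / 7 = 6.7236
Σ(R_m − R̄_m)² = 336.7200  ⇒  Var(R_m) = 336.7200 / 7 = 48.1029
β = Cov / Var(R_m) = 6.7236 / 48.1029 = 0.1398
E(R) = R_f + β × MRP = 0.96% + 0.1398 × 6.39% = 1.85%

1.85%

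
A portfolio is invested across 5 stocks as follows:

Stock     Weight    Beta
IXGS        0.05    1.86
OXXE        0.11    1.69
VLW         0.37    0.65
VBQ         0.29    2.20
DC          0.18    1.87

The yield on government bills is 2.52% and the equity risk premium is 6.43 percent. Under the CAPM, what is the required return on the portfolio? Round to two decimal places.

12.13%

β_P = Σ w_i β_i = 0.05×1.86 + 0.11×1.69 + 0.37×0.65 + 0.29×2.20 + 0.18×1.87 = 1.4940
E(R_P) = R_f + β_P × MRP = 2.52% + 1.4940 × 6.43% = 12.13%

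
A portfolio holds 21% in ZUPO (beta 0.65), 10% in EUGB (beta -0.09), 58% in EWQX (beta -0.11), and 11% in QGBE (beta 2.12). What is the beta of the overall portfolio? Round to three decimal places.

0.297

β_P = Σ w_i β_i = 0.21×0.65 + 0.10×-0.09 + 0.58×-0.11 + 0.11×2.12 = 0.2969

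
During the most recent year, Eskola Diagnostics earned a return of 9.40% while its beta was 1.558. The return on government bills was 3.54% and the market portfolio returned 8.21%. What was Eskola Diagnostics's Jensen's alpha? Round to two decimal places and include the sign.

Market excess return = 8.21% − 3.54% = 4.67%
CAPM benchmark = R_f + β(R_m − R_f) = 3.54% + 1.558 × 4.67% = 10.81586%
α = actual − benchmark = 9.40% − 10.81586% = -1.42%

-1.42%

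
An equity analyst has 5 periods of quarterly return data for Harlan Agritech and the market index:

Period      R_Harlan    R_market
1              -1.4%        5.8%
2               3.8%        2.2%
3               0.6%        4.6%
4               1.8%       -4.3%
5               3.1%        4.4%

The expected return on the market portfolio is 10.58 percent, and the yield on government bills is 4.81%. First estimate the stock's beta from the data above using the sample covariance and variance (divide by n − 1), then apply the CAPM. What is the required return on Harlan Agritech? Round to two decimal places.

Mean R_i = (-1.4 + 3.8 + 0.6 + 1.8 + 3.1) / 5 = 1.5800%
Mean R_m = (5.8 + 2.2 + 4.6 − 4.3 + 4.4) / 5 = 2.5400%
Σ(R_i − R̄_i)(R_m − R̄_m) = -11.1660  ⇒  Cov = -11.1660 / 4 = -2.7915
Σ(R_m − R̄_m)² = 65.2320  ⇒  Var(R_m) = 65.2320 / 4 = 16.3080
β = Cov / Var(R_m) = -2.7915 / 16.3080 = -0.1712
MRP = 10.58% − 4.81% = 5.77%
E(R) = R_f + β × MRP = 4.81% + -0.1712 × 5.77% = 3.82%

3.82%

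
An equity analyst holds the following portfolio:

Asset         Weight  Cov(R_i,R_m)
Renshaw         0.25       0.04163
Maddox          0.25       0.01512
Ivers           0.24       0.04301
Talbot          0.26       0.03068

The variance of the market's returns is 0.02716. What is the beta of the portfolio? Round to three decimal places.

β_Renshaw = 0.04163 / 0.02716 = 1.5328
β_Maddox = 0.01512 / 0.02716 = 0.5567
β_Ivers = 0.04301 / 0.02716 = 1.5836
β_Talbot = 0.03068 / 0.02716 = 1.1296
β_P = Σ w_i β_i = 0.25×1.5328 + 0.25×0.5567 + 0.24×1.5836 + 0.26×1.1296 = 1.1961

1.196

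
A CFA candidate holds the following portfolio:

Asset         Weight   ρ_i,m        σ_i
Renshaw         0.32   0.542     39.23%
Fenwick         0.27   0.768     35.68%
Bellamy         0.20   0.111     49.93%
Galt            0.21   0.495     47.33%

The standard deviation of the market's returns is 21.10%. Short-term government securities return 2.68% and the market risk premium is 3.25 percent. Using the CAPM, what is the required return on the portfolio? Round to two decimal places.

5.80%

β_Renshaw = 0.542 × 39.23% / 21.10% = 1.0077
β_Fenwick = 0.768 × 35.68% / 21.10% = 1.2987
β_Bellamy = 0.111 × 49.93% / 21.10% = 0.2627
β_Galt = 0.495 × 47.33% / 21.10% = 1.1103
β_P = Σ w_i β_i = 0.32×1.0077 + 0.27×1.2987 + 0.20×0.2627 + 0.21×1.1103 = 0.9588
E(R_P) = R_f + β_P × MRP = 2.68% + 0.9588 × 3.25% = 5.80%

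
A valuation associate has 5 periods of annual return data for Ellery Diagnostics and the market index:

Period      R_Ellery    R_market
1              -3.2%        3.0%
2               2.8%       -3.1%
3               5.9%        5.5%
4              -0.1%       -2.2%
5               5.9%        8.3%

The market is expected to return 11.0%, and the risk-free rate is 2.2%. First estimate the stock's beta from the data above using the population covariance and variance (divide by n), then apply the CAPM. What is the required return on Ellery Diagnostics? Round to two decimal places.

5.62%

Mean R_i = (-3.2 + 2.8 + 5.9 − 0.1 + 5.9) / 5 = 2.2600%
Mean R_m = (3.0 − 3.1 + 5.5 − 2.2 + 8.3) / 5 = 2.3000%
Σ(R_i − R̄_i)(R_m − R̄_m) = 37.3700  ⇒  Cov = 37.3700 / 5 = 7.4740
Σ(R_m − R̄_m)² = 96.1400  ⇒  Var(R_m) = 96.1400 / 5 = 19.2280
β = Cov / Var(R_m) = 7.4740 / 19.2280 = 0.3887
MRP = 11.0% − 2.2% = 8.80%
E(R) = R_f + β × MRP = 2.2% + 0.3887 × 8.8% = 5.62%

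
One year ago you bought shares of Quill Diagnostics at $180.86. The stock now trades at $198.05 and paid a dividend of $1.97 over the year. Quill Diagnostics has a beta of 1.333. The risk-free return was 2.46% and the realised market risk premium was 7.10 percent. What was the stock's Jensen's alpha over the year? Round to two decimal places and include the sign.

-1.33%

Realised HPR = (P1 + D1 − P0) / P0 = (198.05 + 1.97 − 180.86) / 180.86 = 19.16 / 180.86 = 10.5938%
CAPM required = R_f + β·MRP = 2.46% + 1.333 × 7.10% = 11.92430%
α = realised − required = 10.5938% − 11.92430% = -1.33%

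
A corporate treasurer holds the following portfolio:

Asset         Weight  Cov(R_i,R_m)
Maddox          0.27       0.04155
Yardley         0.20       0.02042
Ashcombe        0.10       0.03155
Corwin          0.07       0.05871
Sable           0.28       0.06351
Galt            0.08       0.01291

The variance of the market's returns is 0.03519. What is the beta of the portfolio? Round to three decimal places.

1.176

β_Maddox = 0.04155 / 0.03519 = 1.1807
β_Yardley = 0.02042 / 0.03519 = 0.5803
β_Ashcombe = 0.03155 / 0.03519 = 0.8966
β_Corwin = 0.05871 / 0.03519 = 1.6684
β_Sable = 0.06351 / 0.03519 = 1.8048
β_Galt = 0.01291 / 0.03519 = 0.3669
β_P = Σ w_i β_i = 0.27×1.1807 + 0.20×0.5803 + 0.10×0.8966 + 0.07×1.6684 + 0.28×1.8048 + 0.08×0.3669 = 1.1760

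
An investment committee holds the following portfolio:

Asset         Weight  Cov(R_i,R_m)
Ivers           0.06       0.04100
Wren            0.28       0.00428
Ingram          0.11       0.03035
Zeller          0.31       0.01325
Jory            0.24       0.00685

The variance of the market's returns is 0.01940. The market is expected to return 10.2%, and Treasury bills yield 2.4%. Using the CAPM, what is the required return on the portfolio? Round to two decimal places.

β_Ivers = 0.04100 / 0.01940 = 2.1134
β_Wren = 0.00428 / 0.01940 = 0.2206
β_Ingram = 0.03035 / 0.01940 = 1.5644
β_Zeller = 0.01325 / 0.01940 = 0.6830
β_Jory = 0.00685 / 0.01940 = 0.3531
β_P = Σ w_i β_i = 0.06×2.1134 + 0.28×0.2206 + 0.11×1.5644 + 0.31×0.6830 + 0.24×0.3531 = 0.6571
MRP = 10.2% − 2.4% = 7.80%
E(R_P) = R_f + β_P × MRP = 2.4% + 0.6571 × 7.8% = 7.53%

7.53%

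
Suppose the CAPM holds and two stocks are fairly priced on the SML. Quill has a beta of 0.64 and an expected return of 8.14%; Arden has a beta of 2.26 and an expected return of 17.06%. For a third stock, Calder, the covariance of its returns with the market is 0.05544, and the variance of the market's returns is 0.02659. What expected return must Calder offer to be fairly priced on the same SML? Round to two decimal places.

MRP = (17.06% − 8.14%) / (2.26 − 0.64) = 5.5062%
R_f = 8.14% − 0.64 × 5.5062% = 4.6160%
β_Calder = Cov / Var(R_m) = 0.05544 / 0.02659 = 2.0850
E(R_Calder) = R_f + β × MRP = 4.6160% + 2.0850 × 5.5062% = 16.10%

16.10%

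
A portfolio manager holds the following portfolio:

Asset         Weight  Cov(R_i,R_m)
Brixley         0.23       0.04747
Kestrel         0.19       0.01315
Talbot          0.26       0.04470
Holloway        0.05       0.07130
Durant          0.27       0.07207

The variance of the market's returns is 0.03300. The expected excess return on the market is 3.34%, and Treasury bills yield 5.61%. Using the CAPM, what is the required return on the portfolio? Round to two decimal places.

β_Brixley = 0.04747 / 0.03300 = 1.4385
β_Kestrel = 0.01315 / 0.03300 = 0.3985
β_Talbot = 0.04470 / 0.03300 = 1.3545
β_Holloway = 0.07130 / 0.03300 = 2.1606
β_Durant = 0.07207 / 0.03300 = 2.1839
β_P = Σ w_i β_i = 0.23×1.4385 + 0.19×0.3985 + 0.26×1.3545 + 0.05×2.1606 + 0.27×2.1839 = 1.4564
E(R_P) = R_f + β_P × MRP = 5.61% + 1.4564 × 3.34% = 10.47%

10.47%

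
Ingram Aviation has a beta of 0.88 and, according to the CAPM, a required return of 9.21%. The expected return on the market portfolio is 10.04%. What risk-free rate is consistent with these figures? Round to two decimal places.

3.12%

E(R) = R_f + β(E(R_m) − R_f) = R_f(1 − β) + β·E(R_m)
9.21% = R_f × (1 − 0.88) + 0.88 × 10.04%
9.21% = R_f × 0.12 + 8.8352%
R_f = (9.21% − 8.8352%) / 0.12 = 3.12%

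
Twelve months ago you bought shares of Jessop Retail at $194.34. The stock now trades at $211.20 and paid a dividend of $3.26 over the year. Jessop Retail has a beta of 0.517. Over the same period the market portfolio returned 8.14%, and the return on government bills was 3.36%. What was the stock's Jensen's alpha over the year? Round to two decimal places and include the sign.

Realised HPR = (P1 + D1 − P0) / P0 = (211.20 + 3.26 − 194.34) / 194.34 = 20.12 / 194.34 = 10.3530%
MRP = 8.14% − 3.36% = 4.78%
CAPM required = R_f + β·MRP = 3.36% + 0.517 × 4.78% = 5.83126%
α = realised − required = 10.3530% − 5.83126% = +4.52%

+4.52%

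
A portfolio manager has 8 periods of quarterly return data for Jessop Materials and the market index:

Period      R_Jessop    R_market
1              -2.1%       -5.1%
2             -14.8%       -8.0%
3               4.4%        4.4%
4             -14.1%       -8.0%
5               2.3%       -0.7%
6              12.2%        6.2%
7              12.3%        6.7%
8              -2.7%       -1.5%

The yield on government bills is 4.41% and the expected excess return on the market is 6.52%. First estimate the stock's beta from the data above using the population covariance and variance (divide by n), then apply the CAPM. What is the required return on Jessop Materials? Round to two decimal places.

15.15%

Mean R_i = (-2.1 − 14.8 + 4.4 − 14.1 + 2.3 + 12.2 + 12.3 − 2.7) / 8 = -0.3125%
Mean R_m = (-5.1 − 8.0 + 4.4 − 8.0 − 0.7 + 6.2 + 6.7 − 1.5) / 8 = -0.7500%
Σ(R_i − R̄_i)(R_m − R̄_m) = 419.8850  ⇒  Cov = 419.8850 / 8 = 52.4856
Σ(R_m − R̄_m)² = 254.9400  ⇒  Var(R_m) = 254.9400 / 8 = 31.8675
β = Cov / Var(R_m) = 52.4856 / 31.8675 = 1.6470
E(R) = R_f + β × MRP = 4.41% + 1.6470 × 6.52% = 15.15%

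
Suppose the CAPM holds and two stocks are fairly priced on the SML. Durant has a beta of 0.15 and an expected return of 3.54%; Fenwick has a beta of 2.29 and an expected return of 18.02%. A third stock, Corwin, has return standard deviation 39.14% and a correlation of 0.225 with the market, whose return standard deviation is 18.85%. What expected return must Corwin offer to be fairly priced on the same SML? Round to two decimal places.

MRP = (18.02% − 3.54%) / (2.29 − 0.15) = 6.7664%
R_f = 3.54% − 0.15 × 6.7664% = 2.5250%
β_Corwin = ρ·σ_i/σ_m = 0.225 × 39.14 / 18.85 = 0.4672
E(R_Corwin) = R_f + β × MRP = 2.5250% + 0.4672 × 6.7664% = 5.69%

5.69%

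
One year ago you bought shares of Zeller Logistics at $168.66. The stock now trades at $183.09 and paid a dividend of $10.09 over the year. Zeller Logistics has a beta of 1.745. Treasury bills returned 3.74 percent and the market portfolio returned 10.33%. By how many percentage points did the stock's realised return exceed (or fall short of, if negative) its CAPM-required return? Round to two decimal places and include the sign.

Realised HPR = (P1 + D1 − P0) / P0 = (183.09 + 10.09 − 168.66) / 168.66 = 24.52 / 168.66 = 14.5381%
MRP = 10.33% − 3.74% = 6.59%
CAPM required = R_f + β·MRP = 3.74% + 1.745 × 6.59% = 15.23955%
α = realised − required = 14.5381% − 15.23955% = -0.70%

-0.70%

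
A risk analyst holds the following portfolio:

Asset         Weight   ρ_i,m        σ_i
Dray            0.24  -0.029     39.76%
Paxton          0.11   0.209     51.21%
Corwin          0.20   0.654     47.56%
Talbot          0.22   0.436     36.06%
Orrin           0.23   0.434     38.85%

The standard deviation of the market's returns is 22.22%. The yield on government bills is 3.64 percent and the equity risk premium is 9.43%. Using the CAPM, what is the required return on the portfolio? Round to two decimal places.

9.78%

β_Dray = -0.029 × 39.76% / 22.22% = -0.0519
β_Paxton = 0.209 × 51.21% / 22.22% = 0.4817
β_Corwin = 0.654 × 47.56% / 22.22% = 1.3998
β_Talbot = 0.436 × 36.06% / 22.22% = 0.7076
β_Orrin = 0.434 × 38.85% / 22.22% = 0.7588
β_P = Σ w_i β_i = 0.24×-0.0519 + 0.11×0.4817 + 0.20×1.3998 + 0.22×0.7076 + 0.23×0.7588 = 0.6507
E(R_P) = R_f + β_P × MRP = 3.64% + 0.6507 × 9.43% = 9.78%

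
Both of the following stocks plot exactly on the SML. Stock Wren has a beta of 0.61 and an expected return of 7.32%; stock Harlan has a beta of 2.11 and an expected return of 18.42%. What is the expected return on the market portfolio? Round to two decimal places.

Both satisfy E(R) = R_f + β·MRP, so the slope of the SML is
MRP = (18.42% − 7.32%) / (2.11 − 0.61) = 11.10% / 1.50 = 7.4000%
R_f = E(R_Wren) − β_Wren·MRP = 7.32% − 0.61 × 7.4000% = 2.8060%
E(R_m) = R_f + MRP = 2.8060% + 7.4000% = 10.21%

10.21%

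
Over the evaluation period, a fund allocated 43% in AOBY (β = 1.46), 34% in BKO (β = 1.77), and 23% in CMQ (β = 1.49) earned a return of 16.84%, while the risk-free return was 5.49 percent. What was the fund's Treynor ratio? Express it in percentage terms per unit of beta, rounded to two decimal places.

β_P = 0.43×1.46 + 0.34×1.77 + 0.23×1.49 = 1.5723
Treynor = (R_P − R_f) / β_P = (16.84% − 5.49%) / 1.5723 = 11.35% / 1.5723 = 7.22%

7.22%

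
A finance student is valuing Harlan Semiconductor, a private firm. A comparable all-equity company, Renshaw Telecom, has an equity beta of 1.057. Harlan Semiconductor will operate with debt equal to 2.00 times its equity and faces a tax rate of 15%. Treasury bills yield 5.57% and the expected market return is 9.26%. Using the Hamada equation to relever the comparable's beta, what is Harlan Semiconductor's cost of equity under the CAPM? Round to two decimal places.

16.10%

β_L = β_U × [1 + (1 − t)(D/E)] = 1.057 × [1 + (1 − 0.15) × 2.00]
    = 1.057 × [1 + 0.85 × 2.00] = 1.057 × 2.7000 = 2.8539
MRP = 9.26% − 5.57% = 3.69%
E(R) = R_f + β_L × MRP = 5.57% + 2.8539 × 3.69% = 16.10%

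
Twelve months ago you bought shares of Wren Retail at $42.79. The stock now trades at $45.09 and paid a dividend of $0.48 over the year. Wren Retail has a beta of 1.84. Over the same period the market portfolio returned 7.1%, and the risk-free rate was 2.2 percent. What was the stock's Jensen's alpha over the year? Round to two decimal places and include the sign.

-4.72%

Realised HPR = (P1 + D1 − P0) / P0 = (45.09 + 0.48 − 42.79) / 42.79 = 2.78 / 42.79 = 6.4968%
MRP = 7.1% − 2.2% = 4.90%
CAPM required = R_f + β·MRP = 2.2% + 1.84 × 4.9% = 11.2160%
α = realised − required = 6.4968% − 11.2160% = -4.72%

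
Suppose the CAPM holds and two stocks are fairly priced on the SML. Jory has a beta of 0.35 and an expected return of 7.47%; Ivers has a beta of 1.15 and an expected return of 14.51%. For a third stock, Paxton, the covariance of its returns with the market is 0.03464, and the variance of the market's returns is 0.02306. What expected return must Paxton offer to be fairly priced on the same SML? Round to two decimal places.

MRP = (14.51% − 7.47%) / (1.15 − 0.35) = 8.8000%
R_f = 7.47% − 0.35 × 8.8000% = 4.3900%
β_Paxton = Cov / Var(R_m) = 0.03464 / 0.02306 = 1.5022
E(R_Paxton) = R_f + β × MRP = 4.3900% + 1.5022 × 8.8000% = 17.61%

17.61%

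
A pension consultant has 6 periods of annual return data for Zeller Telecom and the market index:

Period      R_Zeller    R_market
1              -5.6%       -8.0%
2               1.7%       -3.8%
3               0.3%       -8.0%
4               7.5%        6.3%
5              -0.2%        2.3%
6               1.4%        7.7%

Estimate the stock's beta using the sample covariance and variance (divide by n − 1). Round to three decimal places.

0.394

Mean R_i = (-5.6 + 1.7 + 0.3 + 7.5 − 0.2 + 1.4) / 6 = 0.8500%
Mean R_m = (-8.0 − 3.8 − 8.0 + 6.3 + 2.3 + 7.7) / 6 = -0.5833%
Σ(R_i − R̄_i)(R_m − R̄_m) = 96.4850  ⇒  Cov = 96.4850 / 5 = 19.2970
Σ(R_m − R̄_m)² = 244.6683  ⇒  Var(R_m) = 244.6683 / 5 = 48.9337
β = Cov / Var(R_m) = 19.2970 / 48.9337 = 0.3943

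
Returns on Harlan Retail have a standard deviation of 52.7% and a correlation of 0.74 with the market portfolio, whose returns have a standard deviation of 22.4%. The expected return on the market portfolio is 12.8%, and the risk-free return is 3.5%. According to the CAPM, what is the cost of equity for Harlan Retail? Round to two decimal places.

19.69%

β = ρ × σ_i / σ_m = 0.74 × 52.7% / 22.4% = 1.7410
MRP = 12.8% − 3.5% = 9.30%
E(R) = 3.5% + 1.7410 × 9.3% = 19.69%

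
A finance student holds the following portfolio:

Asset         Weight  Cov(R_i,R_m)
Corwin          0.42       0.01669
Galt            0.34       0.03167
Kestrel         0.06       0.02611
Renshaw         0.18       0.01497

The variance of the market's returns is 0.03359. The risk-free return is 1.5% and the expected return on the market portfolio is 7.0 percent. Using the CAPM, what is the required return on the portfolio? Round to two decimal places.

β_Corwin = 0.01669 / 0.03359 = 0.4969
β_Galt = 0.03167 / 0.03359 = 0.9428
β_Kestrel = 0.02611 / 0.03359 = 0.7773
β_Renshaw = 0.01497 / 0.03359 = 0.4457
β_P = Σ w_i β_i = 0.42×0.4969 + 0.34×0.9428 + 0.06×0.7773 + 0.18×0.4457 = 0.6561
MRP = 7.0% − 1.5% = 5.50%
E(R_P) = R_f + β_P × MRP = 1.5% + 0.6561 × 5.5% = 5.11%

5.11%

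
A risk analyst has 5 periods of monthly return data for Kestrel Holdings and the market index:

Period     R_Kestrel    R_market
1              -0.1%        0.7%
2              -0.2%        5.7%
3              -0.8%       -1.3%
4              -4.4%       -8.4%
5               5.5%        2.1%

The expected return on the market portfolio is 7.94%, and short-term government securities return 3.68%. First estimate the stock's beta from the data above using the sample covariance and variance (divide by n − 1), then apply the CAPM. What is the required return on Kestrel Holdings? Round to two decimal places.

5.56%

Mean R_i = (-0.1 − 0.2 − 0.8 − 4.4 + 5.5) / 5 = 0.0000%
Mean R_m = (0.7 + 5.7 − 1.3 − 8.4 + 2.1) / 5 = -0.2400%
Σ(R_i − R̄_i)(R_m − R̄_m) = 48.3400  ⇒  Cov = 48.3400 / 4 = 12.0850
Σ(R_m − R̄_m)² = 109.3520  ⇒  Var(R_m) = 109.3520 / 4 = 27.3380
β = Cov / Var(R_m) = 12.0850 / 27.3380 = 0.4421
MRP = 7.94% − 3.68% = 4.26%
E(R) = R_f + β × MRP = 3.68% + 0.4421 × 4.26% = 5.56%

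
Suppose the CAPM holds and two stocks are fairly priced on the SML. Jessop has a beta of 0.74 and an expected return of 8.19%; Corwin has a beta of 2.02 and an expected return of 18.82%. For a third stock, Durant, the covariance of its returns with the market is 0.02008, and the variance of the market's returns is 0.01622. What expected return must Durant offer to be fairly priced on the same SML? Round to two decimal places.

MRP = (18.82% − 8.19%) / (2.02 − 0.74) = 8.3047%
R_f = 8.19% − 0.74 × 8.3047% = 2.0445%
β_Durant = Cov / Var(R_m) = 0.02008 / 0.01622 = 1.2380
E(R_Durant) = R_f + β × MRP = 2.0445% + 1.2380 × 8.3047% = 12.33%

12.33%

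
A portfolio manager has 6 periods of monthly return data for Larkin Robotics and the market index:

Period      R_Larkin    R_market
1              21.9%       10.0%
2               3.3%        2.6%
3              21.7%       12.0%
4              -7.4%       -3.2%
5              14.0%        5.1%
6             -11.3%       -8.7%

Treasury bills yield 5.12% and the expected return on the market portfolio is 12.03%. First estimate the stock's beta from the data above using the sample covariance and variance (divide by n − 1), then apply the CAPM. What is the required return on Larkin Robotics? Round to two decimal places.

17.52%

Mean R_i = (21.9 + 3.3 + 21.7 − 7.4 + 14.0 − 11.3) / 6 = 7.0333%
Mean R_m = (10.0 + 2.6 + 12.0 − 3.2 + 5.1 − 8.7) / 6 = 2.9667%
Σ(R_i − R̄_i)(R_m − R̄_m) = 556.1767  ⇒  Cov = 556.1767 / 5 = 111.2353
Σ(R_m − R̄_m)² = 309.8933  ⇒  Var(R_m) = 309.8933 / 5 = 61.9787
β = Cov / Var(R_m) = 111.2353 / 61.9787 = 1.7947
MRP = 12.03% − 5.12% = 6.91%
E(R) = R_f + β × MRP = 5.12% + 1.7947 × 6.91% = 17.52%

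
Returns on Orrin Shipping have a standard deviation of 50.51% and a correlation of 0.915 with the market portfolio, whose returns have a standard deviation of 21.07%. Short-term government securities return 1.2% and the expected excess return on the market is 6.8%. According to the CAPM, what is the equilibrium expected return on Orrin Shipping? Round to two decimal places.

β = ρ × σ_i / σ_m = 0.915 × 50.51% / 21.07% = 2.1935
E(R) = 1.2% + 2.1935 × 6.8% = 16.12%

16.12%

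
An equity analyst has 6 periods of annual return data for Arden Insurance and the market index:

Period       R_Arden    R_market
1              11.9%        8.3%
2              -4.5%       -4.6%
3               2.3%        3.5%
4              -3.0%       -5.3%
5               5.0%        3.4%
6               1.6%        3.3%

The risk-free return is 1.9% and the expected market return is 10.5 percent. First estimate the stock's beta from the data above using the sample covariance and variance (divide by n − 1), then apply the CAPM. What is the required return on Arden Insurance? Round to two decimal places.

Mean R_i = (11.9 − 4.5 + 2.3 − 3.0 + 5.0 + 1.6) / 6 = 2.2167%
Mean R_m = (8.3 − 4.6 + 3.5 − 5.3 + 3.4 + 3.3) / 6 = 1.4333%
Σ(R_i − R̄_i)(R_m − R̄_m) = 146.6367  ⇒  Cov = 146.6367 / 5 = 29.3273
Σ(R_m − R̄_m)² = 140.5133  ⇒  Var(R_m) = 140.5133 / 5 = 28.1027
β = Cov / Var(R_m) = 29.3273 / 28.1027 = 1.0436
MRP = 10.5% − 1.9% = 8.60%
E(R) = R_f + β × MRP = 1.9% + 1.0436 × 8.6% = 10.87%

10.87%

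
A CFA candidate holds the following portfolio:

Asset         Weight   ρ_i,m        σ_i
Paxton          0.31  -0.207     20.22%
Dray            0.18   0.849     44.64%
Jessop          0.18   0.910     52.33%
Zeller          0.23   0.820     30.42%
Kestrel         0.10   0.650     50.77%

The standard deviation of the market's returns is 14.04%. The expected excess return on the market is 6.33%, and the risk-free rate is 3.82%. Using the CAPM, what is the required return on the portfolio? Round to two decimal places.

β_Paxton = -0.207 × 20.22% / 14.04% = -0.2981
β_Dray = 0.849 × 44.64% / 14.04% = 2.6994
β_Jessop = 0.910 × 52.33% / 14.04% = 3.3918
β_Zeller = 0.820 × 30.42% / 14.04% = 1.7767
β_Kestrel = 0.650 × 50.77% / 14.04% = 2.3505
β_P = Σ w_i β_i = 0.31×-0.2981 + 0.18×2.6994 + 0.18×3.3918 + 0.23×1.7767 + 0.10×2.3505 = 1.6477
E(R_P) = R_f + β_P × MRP = 3.82% + 1.6477 × 6.33% = 14.25%

14.25%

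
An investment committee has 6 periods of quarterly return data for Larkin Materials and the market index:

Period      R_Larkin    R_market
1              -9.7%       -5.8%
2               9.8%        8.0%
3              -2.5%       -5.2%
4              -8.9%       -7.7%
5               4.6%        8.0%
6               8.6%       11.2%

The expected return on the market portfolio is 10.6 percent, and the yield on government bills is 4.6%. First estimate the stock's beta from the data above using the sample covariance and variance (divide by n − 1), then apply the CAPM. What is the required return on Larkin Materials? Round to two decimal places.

Mean R_i = (-9.7 + 9.8 − 2.5 − 8.9 + 4.6 + 8.6) / 6 = 0.3167%
Mean R_m = (-5.8 + 8.0 − 5.2 − 7.7 + 8.0 + 11.2) / 6 = 1.4167%
Σ(R_i − R̄_i)(R_m − R̄_m) = 346.6183  ⇒  Cov = 346.6183 / 5 = 69.3237
Σ(R_m − R̄_m)² = 361.3683  ⇒  Var(R_m) = 361.3683 / 5 = 72.2737
β = Cov / Var(R_m) = 69.3237 / 72.2737 = 0.9592
MRP = 10.6% − 4.6% = 6.00%
E(R) = R_f + β × MRP = 4.6% + 0.9592 × 6.0% = 10.36%

10.36%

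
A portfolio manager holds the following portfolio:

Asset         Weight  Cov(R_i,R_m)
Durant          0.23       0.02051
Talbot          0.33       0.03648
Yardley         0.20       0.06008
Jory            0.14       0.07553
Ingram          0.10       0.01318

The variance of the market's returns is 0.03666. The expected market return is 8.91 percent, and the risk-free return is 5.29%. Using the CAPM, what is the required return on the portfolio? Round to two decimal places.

9.31%

β_Durant = 0.02051 / 0.03666 = 0.5595
β_Talbot = 0.03648 / 0.03666 = 0.9951
β_Yardley = 0.06008 / 0.03666 = 1.6388
β_Jory = 0.07553 / 0.03666 = 2.0603
β_Ingram = 0.01318 / 0.03666 = 0.3595
β_P = Σ w_i β_i = 0.23×0.5595 + 0.33×0.9951 + 0.20×1.6388 + 0.14×2.0603 + 0.10×0.3595 = 1.1092
MRP = 8.91% − 5.29% = 3.62%
E(R_P) = R_f + β_P × MRP = 5.29% + 1.1092 × 3.62% = 9.31%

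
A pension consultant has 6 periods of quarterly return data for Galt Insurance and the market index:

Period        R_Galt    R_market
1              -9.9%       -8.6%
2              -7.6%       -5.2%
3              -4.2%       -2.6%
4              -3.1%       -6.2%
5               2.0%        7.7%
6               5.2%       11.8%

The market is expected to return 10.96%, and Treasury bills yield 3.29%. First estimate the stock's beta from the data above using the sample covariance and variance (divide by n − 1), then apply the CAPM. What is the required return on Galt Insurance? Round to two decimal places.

Mean R_i = (-9.9 − 7.6 − 4.2 − 3.1 + 2.0 + 5.2) / 6 = -2.9333%
Mean R_m = (-8.6 − 5.2 − 2.6 − 6.2 + 7.7 + 11.8) / 6 = -0.5167%
Σ(R_i − R̄_i)(R_m − R̄_m) = 222.4667  ⇒  Cov = 222.4667 / 5 = 44.4933
Σ(R_m − R̄_m)² = 343.1283  ⇒  Var(R_m) = 343.1283 / 5 = 68.6257
β = Cov / Var(R_m) = 44.4933 / 68.6257 = 0.6483
MRP = 10.96% − 3.29% = 7.67%
E(R) = R_f + β × MRP = 3.29% + 0.6483 × 7.67% = 8.26%

8.26%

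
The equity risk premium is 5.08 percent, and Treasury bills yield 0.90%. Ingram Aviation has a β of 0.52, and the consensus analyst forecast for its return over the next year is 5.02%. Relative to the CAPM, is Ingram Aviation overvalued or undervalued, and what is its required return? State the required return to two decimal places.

Undervalued; required return 3.54%

Required return = R_f + β·MRP = 0.90% + 0.52 × 5.08% = 3.54%
Forecast 5.02% > required 3.54% → the stock plots above the SML → undervalued.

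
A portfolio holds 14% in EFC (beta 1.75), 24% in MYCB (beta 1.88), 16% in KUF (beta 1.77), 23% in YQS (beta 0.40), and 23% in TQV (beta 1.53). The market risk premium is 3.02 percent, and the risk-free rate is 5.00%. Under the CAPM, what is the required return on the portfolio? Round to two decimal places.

β_P = Σ w_i β_i = 0.14×1.75 + 0.24×1.88 + 0.16×1.77 + 0.23×0.40 + 0.23×1.53 = 1.4233
E(R_P) = R_f + β_P × MRP = 5.00% + 1.4233 × 3.02% = 9.30%

9.30%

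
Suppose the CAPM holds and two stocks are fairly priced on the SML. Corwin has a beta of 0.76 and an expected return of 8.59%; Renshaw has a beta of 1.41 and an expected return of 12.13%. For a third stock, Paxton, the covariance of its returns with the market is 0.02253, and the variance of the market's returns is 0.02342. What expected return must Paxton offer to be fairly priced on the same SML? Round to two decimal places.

MRP = (12.13% − 8.59%) / (1.41 − 0.76) = 5.4462%
R_f = 8.59% − 0.76 × 5.4462% = 4.4509%
β_Paxton = Cov / Var(R_m) = 0.02253 / 0.02342 = 0.9620
E(R_Paxton) = R_f + β × MRP = 4.4509% + 0.9620 × 5.4462% = 9.69%

9.69%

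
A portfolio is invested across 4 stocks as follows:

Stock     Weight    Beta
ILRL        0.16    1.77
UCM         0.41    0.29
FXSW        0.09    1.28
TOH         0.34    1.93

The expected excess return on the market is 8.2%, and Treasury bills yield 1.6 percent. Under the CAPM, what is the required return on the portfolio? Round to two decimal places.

β_P = Σ w_i β_i = 0.16×1.77 + 0.41×0.29 + 0.09×1.28 + 0.34×1.93 = 1.1735
E(R_P) = R_f + β_P × MRP = 1.6% + 1.1735 × 8.2% = 11.22%

11.22%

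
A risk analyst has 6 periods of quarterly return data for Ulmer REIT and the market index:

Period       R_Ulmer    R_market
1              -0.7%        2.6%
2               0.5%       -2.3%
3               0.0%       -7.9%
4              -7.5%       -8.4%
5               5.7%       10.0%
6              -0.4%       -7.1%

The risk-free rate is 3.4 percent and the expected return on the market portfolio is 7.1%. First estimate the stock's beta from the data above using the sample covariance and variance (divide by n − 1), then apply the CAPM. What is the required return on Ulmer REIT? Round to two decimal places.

4.99%

Mean R_i = (-0.7 + 0.5 + 0.0 − 7.5 + 5.7 − 0.4) / 6 = -0.4000%
Mean R_m = (2.6 − 2.3 − 7.9 − 8.4 + 10.0 − 7.1) / 6 = -2.1833%
Σ(R_i − R̄_i)(R_m − R̄_m) = 114.6300  ⇒  Cov = 114.6300 / 5 = 22.9260
Σ(R_m − R̄_m)² = 266.8283  ⇒  Var(R_m) = 266.8283 / 5 = 53.3657
β = Cov / Var(R_m) = 22.9260 / 53.3657 = 0.4296
MRP = 7.1% − 3.4% = 3.70%
E(R) = R_f + β × MRP = 3.4% + 0.4296 × 3.7% = 4.99%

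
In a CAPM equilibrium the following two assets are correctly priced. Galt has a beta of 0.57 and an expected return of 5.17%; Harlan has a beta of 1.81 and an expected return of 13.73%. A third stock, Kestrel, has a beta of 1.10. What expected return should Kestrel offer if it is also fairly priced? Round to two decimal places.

MRP (SML slope) = (13.73% − 5.17%) / (1.81 − 0.57) = 8.56% / 1.24 = 6.9032%
R_f (intercept) = 5.17% − 0.57 × 6.9032% = 1.2352%
E(R_Kestrel) = R_f + β × MRP = 1.2352% + 1.10 × 6.9032% = 8.83%

8.83%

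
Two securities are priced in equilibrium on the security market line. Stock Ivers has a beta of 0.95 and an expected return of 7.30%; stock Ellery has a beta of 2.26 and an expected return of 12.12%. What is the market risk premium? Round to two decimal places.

3.68%

Both satisfy E(R) = R_f + β·MRP, so the slope of the SML is
MRP = (12.12% − 7.30%) / (2.26 − 0.95) = 4.82% / 1.31 = 3.6794%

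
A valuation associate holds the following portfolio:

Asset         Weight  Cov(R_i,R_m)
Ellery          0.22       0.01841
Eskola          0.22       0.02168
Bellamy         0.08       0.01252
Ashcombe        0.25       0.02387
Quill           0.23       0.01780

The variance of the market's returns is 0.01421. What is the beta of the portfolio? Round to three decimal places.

1.399

β_Ellery = 0.01841 / 0.01421 = 1.2956
β_Eskola = 0.02168 / 0.01421 = 1.5257
β_Bellamy = 0.01252 / 0.01421 = 0.8811
β_Ashcombe = 0.02387 / 0.01421 = 1.6798
β_Quill = 0.01780 / 0.01421 = 1.2526
β_P = Σ w_i β_i = 0.22×1.2956 + 0.22×1.5257 + 0.08×0.8811 + 0.25×1.6798 + 0.23×1.2526 = 1.3992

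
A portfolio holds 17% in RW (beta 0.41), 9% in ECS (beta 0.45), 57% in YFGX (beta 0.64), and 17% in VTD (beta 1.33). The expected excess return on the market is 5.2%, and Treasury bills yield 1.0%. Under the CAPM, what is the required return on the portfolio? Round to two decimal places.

4.65%

β_P = Σ w_i β_i = 0.17×0.41 + 0.09×0.45 + 0.57×0.64 + 0.17×1.33 = 0.7011
E(R_P) = R_f + β_P × MRP = 1.0% + 0.7011 × 5.2% = 4.65%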